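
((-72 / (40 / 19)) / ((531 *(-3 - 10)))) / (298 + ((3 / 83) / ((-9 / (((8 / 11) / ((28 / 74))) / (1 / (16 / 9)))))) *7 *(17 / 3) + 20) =1405107 / 90033520330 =0.00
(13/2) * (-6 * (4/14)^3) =-312/343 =-0.91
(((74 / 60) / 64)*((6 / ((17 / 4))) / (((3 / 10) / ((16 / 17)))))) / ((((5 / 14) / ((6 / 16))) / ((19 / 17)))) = 4921 / 49130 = 0.10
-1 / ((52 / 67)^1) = -67 / 52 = -1.29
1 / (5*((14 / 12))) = 6 / 35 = 0.17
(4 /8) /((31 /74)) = 37 /31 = 1.19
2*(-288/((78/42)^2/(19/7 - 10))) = 205632/169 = 1216.76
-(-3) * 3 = 9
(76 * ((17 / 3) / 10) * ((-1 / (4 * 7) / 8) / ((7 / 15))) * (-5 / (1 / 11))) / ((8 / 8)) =17765 / 784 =22.66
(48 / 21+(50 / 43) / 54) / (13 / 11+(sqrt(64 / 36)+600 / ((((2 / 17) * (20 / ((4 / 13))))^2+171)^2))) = 82470831228511 / 90309471475797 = 0.91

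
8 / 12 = 2 / 3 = 0.67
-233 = -233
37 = 37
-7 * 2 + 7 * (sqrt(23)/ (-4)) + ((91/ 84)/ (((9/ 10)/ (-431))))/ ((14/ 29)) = -823019/ 756 - 7 * sqrt(23)/ 4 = -1097.04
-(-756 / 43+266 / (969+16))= 733222 / 42355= 17.31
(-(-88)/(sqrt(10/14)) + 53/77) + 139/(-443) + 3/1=115109/34111 + 88 *sqrt(35)/5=107.50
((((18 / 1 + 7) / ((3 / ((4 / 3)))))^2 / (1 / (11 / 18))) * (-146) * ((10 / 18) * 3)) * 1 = -40150000 / 2187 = -18358.48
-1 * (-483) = 483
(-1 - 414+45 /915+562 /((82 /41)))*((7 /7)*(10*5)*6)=-2451300 /61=-40185.25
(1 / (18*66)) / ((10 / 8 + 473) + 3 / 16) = 4 / 2254527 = 0.00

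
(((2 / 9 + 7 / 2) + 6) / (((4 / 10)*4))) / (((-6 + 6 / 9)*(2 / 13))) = -11375 / 1536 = -7.41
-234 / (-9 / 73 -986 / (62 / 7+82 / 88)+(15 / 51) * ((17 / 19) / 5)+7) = 978542370 / 392238091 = 2.49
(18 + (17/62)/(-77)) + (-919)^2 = 4032020129/4774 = 844579.00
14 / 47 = 0.30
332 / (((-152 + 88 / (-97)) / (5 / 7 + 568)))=-10683677 / 8652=-1234.82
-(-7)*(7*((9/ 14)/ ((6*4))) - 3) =-315/ 16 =-19.69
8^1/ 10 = 4/ 5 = 0.80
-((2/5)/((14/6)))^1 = -6/35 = -0.17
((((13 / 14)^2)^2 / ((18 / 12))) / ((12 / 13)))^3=51185893014090757 / 330638896972726272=0.15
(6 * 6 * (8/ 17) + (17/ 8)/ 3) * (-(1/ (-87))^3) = 0.00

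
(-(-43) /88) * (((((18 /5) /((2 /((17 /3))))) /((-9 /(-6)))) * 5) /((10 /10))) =731 /44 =16.61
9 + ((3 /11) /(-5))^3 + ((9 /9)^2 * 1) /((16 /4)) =6155767 /665500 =9.25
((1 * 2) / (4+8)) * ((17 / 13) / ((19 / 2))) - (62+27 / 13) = -47464 / 741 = -64.05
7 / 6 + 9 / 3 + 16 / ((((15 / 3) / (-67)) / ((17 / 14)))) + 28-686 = -191977 / 210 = -914.18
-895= -895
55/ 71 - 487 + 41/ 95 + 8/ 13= -42542867/ 87685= -485.18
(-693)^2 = 480249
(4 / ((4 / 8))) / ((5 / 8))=64 / 5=12.80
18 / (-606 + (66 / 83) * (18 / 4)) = -498 / 16667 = -0.03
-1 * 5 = -5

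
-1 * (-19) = 19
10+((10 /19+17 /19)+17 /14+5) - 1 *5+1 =13.64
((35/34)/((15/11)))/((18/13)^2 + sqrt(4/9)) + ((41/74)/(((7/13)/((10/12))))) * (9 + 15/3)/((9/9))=60793993/4943940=12.30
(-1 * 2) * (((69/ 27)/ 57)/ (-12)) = 23/ 3078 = 0.01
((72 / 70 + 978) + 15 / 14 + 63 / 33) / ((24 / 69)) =2484483 / 880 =2823.28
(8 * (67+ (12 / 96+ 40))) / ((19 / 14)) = 11998 / 19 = 631.47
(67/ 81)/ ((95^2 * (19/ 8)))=536/ 13889475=0.00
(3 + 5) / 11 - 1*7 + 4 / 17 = -1129 / 187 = -6.04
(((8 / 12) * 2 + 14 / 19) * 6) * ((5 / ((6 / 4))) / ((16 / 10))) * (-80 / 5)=-23600 / 57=-414.04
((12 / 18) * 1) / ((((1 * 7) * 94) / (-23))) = -23 / 987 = -0.02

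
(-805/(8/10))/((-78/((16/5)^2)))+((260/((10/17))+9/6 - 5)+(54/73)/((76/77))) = 30906145/54093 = 571.35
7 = 7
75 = 75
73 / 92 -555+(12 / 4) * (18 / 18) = -50711 / 92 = -551.21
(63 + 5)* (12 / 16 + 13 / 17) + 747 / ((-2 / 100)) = -37247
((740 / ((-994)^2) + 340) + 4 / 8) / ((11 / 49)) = 168213499 / 110902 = 1516.78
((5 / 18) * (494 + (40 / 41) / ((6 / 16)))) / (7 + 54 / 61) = 9315005 / 532467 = 17.49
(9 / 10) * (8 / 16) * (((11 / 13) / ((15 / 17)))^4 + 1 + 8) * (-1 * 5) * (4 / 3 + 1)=-49825778051 / 963933750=-51.69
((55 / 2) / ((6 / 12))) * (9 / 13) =495 / 13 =38.08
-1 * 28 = -28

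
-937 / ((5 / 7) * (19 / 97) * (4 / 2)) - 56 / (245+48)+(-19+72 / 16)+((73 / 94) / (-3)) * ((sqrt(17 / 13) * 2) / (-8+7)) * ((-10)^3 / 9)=-93615597 / 27835 - 73000 * sqrt(221) / 16497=-3429.02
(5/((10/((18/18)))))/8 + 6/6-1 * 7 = -5.94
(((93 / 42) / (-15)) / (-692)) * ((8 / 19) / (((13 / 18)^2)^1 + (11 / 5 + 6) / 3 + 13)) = 3348 / 605895997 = 0.00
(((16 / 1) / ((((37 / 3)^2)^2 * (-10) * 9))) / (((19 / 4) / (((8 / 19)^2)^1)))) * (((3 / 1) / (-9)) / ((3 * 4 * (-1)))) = -0.00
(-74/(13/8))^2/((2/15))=2628480/169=15553.14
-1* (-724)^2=-524176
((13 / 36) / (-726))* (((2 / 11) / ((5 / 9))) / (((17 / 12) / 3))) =-39 / 113135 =-0.00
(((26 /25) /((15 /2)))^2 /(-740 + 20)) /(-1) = 0.00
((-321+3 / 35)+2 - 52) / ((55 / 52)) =-675064 / 1925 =-350.68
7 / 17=0.41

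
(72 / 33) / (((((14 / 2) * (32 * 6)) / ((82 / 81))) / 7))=41 / 3564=0.01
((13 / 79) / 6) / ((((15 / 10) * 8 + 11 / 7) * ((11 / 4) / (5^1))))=182 / 49533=0.00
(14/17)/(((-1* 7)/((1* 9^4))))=-13122/17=-771.88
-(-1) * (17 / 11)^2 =289 / 121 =2.39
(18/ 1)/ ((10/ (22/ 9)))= 22/ 5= 4.40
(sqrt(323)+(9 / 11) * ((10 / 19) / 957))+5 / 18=333895 / 1200078+sqrt(323)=18.25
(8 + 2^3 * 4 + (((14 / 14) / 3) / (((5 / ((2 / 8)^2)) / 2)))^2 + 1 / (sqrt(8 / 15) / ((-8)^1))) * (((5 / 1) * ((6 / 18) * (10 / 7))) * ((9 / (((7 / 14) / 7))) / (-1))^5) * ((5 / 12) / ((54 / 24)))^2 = -103723380075 + 5186160000 * sqrt(30) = -75317611886.69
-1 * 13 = -13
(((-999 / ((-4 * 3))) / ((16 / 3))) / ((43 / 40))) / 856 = 4995 / 294464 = 0.02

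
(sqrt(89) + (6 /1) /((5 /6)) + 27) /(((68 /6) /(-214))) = -823.91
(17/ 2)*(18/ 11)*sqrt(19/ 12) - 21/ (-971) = 21/ 971+51*sqrt(57)/ 22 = 17.52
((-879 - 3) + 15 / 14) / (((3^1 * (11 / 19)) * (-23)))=78109 / 3542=22.05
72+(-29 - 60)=-17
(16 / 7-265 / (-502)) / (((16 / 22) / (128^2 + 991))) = 1889652875 / 28112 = 67218.73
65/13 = 5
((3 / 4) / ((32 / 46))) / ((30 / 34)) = 391 / 320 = 1.22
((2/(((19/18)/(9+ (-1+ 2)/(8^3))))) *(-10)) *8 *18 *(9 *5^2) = -419995125/76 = -5526251.64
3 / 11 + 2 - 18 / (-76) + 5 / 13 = 15727 / 5434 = 2.89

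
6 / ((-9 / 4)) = -8 / 3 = -2.67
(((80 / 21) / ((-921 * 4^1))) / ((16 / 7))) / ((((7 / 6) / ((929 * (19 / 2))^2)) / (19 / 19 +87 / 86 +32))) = -1518844279875 / 1478512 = -1027278.97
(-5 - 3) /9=-8 /9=-0.89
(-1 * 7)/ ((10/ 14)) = -49/ 5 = -9.80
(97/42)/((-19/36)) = -582/133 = -4.38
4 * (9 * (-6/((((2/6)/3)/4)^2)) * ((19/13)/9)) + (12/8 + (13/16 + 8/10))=-47274843/1040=-45456.58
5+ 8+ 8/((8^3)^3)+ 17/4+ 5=373293057/16777216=22.25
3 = 3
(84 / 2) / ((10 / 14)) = 294 / 5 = 58.80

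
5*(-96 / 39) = -160 / 13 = -12.31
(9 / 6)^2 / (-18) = -0.12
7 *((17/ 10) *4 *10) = 476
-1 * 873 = -873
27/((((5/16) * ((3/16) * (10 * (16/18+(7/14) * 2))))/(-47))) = -487296/425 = -1146.58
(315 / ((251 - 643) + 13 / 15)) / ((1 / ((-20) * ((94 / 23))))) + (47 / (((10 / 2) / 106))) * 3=2061243186 / 674705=3055.03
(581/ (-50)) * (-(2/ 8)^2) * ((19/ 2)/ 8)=0.86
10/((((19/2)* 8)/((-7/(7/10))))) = -25/19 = -1.32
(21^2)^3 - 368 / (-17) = 1458024425 / 17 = 85766142.65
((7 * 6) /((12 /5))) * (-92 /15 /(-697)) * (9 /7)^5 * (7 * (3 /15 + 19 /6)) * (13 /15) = 66045213 /5976775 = 11.05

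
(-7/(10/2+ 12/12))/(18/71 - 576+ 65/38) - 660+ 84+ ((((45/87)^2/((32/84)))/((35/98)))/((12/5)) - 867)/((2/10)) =-306778975661869/62519899632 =-4906.90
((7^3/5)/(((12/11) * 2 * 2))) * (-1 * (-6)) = 3773/40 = 94.32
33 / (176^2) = 3 / 2816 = 0.00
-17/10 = -1.70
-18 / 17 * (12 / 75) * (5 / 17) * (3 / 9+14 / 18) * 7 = -112 / 289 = -0.39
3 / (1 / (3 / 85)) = 9 / 85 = 0.11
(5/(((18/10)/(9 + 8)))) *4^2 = 6800/9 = 755.56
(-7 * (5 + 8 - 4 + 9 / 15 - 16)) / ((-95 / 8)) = -1792 / 475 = -3.77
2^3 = 8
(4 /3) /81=4 /243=0.02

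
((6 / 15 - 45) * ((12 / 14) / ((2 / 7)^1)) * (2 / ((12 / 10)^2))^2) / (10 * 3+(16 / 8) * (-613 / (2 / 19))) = 27875 / 1254636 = 0.02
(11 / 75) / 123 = 0.00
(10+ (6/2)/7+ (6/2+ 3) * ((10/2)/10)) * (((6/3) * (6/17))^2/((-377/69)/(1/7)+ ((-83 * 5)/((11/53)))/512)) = -5260197888/33137757569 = -0.16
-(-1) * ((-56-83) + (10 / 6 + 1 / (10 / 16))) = -2036 / 15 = -135.73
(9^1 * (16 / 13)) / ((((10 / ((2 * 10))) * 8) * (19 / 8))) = 288 / 247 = 1.17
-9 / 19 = -0.47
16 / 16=1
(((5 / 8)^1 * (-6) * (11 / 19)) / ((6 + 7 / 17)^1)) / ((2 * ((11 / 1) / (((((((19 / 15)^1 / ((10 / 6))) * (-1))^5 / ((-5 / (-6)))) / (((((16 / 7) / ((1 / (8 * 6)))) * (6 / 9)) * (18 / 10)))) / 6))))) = 15508199 / 2616000000000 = 0.00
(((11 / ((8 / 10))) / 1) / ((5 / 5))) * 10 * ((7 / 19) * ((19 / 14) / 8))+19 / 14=9.95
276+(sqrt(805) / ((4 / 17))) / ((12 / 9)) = 51 * sqrt(805) / 16+276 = 366.44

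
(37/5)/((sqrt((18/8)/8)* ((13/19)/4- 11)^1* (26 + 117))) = -11248* sqrt(2)/1765335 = -0.01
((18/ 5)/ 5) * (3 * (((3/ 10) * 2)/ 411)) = 54/ 17125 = 0.00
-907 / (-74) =907 / 74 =12.26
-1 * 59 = -59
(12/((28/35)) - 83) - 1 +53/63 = -4294/63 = -68.16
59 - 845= -786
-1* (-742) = 742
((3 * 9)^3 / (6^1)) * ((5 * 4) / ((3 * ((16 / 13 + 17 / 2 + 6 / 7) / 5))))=19901700 / 1927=10327.82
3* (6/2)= 9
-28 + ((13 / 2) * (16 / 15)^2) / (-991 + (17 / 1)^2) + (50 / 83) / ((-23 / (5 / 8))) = -1300131679 / 46388700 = -28.03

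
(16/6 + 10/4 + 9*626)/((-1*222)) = -33835/1332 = -25.40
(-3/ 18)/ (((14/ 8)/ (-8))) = 16/ 21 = 0.76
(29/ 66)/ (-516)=-29/ 34056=-0.00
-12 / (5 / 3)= -36 / 5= -7.20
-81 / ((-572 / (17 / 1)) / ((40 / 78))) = 2295 / 1859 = 1.23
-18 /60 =-0.30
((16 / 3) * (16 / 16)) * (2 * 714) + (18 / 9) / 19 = 144706 / 19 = 7616.11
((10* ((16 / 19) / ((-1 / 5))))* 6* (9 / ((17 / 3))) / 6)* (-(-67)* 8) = -11577600 / 323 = -35843.96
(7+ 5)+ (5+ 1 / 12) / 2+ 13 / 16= 737 / 48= 15.35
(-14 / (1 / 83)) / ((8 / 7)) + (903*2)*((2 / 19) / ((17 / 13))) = -1125817 / 1292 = -871.38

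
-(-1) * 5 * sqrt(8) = 10 * sqrt(2) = 14.14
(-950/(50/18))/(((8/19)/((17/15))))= -18411/20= -920.55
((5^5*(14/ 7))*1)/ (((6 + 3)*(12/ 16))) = 25000/ 27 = 925.93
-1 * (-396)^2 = -156816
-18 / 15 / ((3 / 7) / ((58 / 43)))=-812 / 215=-3.78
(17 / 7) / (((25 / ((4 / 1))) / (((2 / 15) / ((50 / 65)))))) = 884 / 13125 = 0.07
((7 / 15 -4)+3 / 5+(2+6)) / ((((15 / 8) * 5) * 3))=608 / 3375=0.18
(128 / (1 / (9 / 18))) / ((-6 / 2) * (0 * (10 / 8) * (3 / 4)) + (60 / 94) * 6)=752 / 45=16.71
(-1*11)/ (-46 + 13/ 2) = 22/ 79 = 0.28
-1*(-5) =5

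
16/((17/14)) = 224/17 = 13.18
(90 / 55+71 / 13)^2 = 1030225 / 20449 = 50.38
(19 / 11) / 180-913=-1807721 / 1980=-912.99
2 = 2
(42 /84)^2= 1 /4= 0.25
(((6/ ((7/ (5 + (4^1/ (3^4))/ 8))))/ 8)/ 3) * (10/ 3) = 4055/ 6804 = 0.60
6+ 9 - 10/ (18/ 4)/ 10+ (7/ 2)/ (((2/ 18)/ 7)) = 4235/ 18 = 235.28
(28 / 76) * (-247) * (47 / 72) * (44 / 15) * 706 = -16607591 / 135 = -123019.19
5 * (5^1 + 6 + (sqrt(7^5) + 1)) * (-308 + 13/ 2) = -213525.03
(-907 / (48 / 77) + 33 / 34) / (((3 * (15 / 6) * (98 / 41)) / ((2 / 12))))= -48645311 / 3598560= -13.52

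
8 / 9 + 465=4193 / 9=465.89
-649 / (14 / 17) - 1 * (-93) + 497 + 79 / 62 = -196.80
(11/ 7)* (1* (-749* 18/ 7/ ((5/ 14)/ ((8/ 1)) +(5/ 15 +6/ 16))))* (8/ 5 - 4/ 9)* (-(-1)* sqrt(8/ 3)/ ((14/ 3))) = -1625.32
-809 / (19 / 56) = -45304 / 19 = -2384.42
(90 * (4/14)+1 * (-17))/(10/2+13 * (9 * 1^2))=1/14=0.07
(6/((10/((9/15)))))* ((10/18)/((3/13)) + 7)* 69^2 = 403098/25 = 16123.92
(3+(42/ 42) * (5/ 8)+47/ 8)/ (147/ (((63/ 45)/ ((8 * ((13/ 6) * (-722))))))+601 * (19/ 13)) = -13/ 1796958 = -0.00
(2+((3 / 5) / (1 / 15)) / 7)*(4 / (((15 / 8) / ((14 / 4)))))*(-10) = -736 / 3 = -245.33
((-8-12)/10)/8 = -1/4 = -0.25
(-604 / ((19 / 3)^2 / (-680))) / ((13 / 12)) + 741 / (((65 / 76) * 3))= 228565492 / 23465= 9740.70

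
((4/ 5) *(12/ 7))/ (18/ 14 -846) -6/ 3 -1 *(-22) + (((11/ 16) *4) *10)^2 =30599711/ 39420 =776.25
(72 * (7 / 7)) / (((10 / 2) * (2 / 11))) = 396 / 5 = 79.20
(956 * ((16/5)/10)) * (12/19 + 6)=963648/475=2028.73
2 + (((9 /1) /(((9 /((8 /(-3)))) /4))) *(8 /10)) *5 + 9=-95 /3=-31.67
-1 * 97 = -97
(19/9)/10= 0.21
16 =16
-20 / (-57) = 20 / 57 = 0.35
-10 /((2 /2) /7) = -70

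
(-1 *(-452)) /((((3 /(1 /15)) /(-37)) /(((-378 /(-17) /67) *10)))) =-1404816 /1139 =-1233.38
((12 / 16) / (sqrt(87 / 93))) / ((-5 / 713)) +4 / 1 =4 - 2139 * sqrt(899) / 580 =-106.58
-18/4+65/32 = -79/32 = -2.47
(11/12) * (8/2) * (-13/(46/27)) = -1287/46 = -27.98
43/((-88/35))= -1505/88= -17.10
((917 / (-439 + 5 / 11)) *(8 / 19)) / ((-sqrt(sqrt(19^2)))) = 10087 *sqrt(19) / 217683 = 0.20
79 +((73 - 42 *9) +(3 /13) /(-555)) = -543531 /2405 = -226.00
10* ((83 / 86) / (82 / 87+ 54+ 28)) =0.12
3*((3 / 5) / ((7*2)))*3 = 27 / 70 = 0.39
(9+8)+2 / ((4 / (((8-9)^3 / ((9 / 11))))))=16.39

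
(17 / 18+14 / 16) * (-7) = -917 / 72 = -12.74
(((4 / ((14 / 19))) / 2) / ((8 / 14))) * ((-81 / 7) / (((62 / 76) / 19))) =-555579 / 434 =-1280.14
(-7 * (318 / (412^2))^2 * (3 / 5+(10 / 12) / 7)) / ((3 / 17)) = -7210703 / 72032563840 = -0.00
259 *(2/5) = 518/5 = 103.60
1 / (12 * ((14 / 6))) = 1 / 28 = 0.04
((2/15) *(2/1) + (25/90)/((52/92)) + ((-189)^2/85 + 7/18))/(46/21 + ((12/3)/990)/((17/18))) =161344414/840333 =192.00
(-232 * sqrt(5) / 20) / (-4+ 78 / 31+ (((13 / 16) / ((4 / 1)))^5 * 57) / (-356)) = 687289256640512 * sqrt(5) / 87921260922775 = 17.48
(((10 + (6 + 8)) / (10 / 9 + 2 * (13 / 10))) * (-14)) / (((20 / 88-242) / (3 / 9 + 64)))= 2377760 / 98697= 24.09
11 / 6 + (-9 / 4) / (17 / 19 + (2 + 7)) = 3623 / 2256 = 1.61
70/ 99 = 0.71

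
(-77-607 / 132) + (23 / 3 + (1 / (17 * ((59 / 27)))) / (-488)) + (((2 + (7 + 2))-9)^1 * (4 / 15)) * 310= 1476344899 / 16152312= 91.40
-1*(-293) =293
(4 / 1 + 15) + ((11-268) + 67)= -171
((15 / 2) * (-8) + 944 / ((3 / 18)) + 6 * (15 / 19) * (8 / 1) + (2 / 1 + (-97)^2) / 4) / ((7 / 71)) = 6162729 / 76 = 81088.54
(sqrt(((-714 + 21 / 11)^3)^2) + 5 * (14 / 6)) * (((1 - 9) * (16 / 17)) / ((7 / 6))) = -3101691874304 / 1331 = -2330347013.00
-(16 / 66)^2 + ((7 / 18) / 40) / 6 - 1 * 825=-431273873 / 522720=-825.06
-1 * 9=-9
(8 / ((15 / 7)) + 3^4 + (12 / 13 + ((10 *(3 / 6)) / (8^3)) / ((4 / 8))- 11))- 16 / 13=3666383 / 49920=73.45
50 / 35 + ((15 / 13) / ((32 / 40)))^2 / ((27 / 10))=62435 / 28392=2.20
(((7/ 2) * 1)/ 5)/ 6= 7/ 60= 0.12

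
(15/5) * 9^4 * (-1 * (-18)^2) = -6377292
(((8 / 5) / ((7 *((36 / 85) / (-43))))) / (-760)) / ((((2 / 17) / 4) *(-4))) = -12427 / 47880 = -0.26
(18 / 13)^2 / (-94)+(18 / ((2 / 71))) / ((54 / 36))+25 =3582131 / 7943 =450.98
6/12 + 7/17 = 31/34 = 0.91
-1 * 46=-46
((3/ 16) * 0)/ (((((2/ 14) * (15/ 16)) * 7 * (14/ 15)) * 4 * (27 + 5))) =0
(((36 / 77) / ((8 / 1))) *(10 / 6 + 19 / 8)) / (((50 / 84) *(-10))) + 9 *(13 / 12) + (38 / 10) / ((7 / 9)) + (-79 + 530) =71701789 / 154000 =465.60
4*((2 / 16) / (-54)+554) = 239327 / 108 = 2215.99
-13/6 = -2.17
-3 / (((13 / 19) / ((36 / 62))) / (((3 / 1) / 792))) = -171 / 17732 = -0.01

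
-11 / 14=-0.79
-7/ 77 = -1/ 11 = -0.09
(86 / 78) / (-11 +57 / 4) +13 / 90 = 7357 / 15210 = 0.48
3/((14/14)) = 3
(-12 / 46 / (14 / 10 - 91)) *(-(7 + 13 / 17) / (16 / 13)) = -6435 / 350336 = -0.02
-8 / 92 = -2 / 23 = -0.09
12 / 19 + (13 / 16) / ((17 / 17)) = 439 / 304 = 1.44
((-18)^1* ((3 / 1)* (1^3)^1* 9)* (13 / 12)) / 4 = -1053 / 8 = -131.62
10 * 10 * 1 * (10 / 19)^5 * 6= 60000000 / 2476099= 24.23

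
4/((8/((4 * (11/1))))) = 22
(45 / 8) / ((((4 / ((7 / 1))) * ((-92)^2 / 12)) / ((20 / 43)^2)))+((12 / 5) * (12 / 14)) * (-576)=-324516246021 / 273873880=-1184.91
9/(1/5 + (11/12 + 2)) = 540/187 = 2.89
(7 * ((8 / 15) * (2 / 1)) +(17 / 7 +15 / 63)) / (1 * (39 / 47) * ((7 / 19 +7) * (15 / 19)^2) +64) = 12250174 / 81976395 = 0.15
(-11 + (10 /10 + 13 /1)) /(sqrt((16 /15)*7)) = 3*sqrt(105) /28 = 1.10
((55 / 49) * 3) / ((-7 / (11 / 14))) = -1815 / 4802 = -0.38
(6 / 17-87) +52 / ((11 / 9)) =-8247 / 187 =-44.10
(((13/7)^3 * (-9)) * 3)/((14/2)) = -59319/2401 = -24.71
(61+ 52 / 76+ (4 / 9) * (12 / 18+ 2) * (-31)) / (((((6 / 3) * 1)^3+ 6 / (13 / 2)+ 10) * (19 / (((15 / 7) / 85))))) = 11882 / 6793659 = 0.00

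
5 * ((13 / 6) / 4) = 65 / 24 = 2.71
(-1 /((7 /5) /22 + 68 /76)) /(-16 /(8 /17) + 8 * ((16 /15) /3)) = 47025 /1404103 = 0.03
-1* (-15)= 15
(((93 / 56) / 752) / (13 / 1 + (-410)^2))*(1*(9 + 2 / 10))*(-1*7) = -0.00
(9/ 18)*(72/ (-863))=-36/ 863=-0.04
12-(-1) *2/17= 12.12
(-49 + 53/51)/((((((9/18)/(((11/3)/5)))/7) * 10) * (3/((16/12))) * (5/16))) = -12053888/172125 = -70.03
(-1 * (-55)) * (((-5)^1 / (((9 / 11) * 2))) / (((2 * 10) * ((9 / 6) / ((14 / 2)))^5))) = -40672940 / 2187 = -18597.59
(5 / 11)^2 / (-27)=-25 / 3267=-0.01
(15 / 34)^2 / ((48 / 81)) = 6075 / 18496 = 0.33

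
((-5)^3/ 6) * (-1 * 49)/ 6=170.14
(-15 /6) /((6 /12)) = -5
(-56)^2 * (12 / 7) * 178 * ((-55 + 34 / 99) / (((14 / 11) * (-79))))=123284224 / 237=520186.60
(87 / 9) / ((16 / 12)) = 29 / 4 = 7.25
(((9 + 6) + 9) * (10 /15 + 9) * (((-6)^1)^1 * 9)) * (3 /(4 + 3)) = -5369.14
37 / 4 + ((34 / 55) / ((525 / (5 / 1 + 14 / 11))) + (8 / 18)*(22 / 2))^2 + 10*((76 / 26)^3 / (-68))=4008454194663006449 / 135647200501312500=29.55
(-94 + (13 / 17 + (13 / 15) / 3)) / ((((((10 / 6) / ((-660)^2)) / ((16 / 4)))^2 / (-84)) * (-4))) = -36265948415262720 / 17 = -2133291083250748.24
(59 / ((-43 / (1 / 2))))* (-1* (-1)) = -59 / 86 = -0.69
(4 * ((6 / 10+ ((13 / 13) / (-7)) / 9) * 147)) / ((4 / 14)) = 18032 / 15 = 1202.13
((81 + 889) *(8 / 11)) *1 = 7760 / 11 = 705.45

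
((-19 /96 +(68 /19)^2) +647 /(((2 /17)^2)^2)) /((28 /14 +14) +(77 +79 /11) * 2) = 1287516268357 /70282368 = 18319.19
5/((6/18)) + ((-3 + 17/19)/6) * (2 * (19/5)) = 37/3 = 12.33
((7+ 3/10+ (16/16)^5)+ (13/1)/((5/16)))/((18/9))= 499/20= 24.95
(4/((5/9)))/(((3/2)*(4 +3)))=24/35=0.69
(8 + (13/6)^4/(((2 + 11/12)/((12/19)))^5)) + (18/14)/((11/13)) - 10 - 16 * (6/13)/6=-31629809977472463/18597058789684375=-1.70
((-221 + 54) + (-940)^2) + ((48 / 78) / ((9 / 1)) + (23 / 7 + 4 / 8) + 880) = 1448511007 / 1638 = 884316.85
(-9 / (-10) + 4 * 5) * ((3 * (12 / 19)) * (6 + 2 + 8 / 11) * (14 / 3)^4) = 2458624 / 15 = 163908.27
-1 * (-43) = 43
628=628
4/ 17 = 0.24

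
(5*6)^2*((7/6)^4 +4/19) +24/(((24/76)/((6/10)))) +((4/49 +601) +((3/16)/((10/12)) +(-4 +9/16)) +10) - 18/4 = 1679690489/670320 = 2505.80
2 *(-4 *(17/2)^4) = -83521/2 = -41760.50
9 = 9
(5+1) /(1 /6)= 36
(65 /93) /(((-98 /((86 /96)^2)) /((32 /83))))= -120185 /54465264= -0.00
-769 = -769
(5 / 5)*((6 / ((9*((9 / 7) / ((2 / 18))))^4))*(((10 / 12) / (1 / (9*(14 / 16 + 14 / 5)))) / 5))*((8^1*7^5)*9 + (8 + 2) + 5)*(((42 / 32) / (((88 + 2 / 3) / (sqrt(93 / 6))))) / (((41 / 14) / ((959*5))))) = 318575015106901*sqrt(62) / 77260943598336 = 32.47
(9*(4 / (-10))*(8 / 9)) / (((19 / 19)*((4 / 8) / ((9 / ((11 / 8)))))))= -2304 / 55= -41.89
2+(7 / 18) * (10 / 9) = 197 / 81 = 2.43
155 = 155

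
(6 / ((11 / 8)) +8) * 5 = 680 / 11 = 61.82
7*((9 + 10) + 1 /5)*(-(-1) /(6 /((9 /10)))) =504 /25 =20.16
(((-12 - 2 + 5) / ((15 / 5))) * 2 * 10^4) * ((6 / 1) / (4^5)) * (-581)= 3268125 / 16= 204257.81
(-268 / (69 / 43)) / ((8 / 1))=-2881 / 138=-20.88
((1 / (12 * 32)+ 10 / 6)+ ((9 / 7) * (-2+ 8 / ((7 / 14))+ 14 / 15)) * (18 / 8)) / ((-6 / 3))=-86149 / 3840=-22.43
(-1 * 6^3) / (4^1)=-54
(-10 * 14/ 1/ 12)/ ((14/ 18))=-15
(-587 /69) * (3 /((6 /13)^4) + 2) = -17272475 /29808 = -579.46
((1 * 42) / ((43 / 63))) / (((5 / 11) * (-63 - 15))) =-4851 / 2795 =-1.74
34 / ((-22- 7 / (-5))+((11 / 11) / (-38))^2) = -1.65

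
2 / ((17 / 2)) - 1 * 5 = -81 / 17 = -4.76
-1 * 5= -5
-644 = -644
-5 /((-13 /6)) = 30 /13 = 2.31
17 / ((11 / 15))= 255 / 11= 23.18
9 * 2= 18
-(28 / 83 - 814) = 67534 / 83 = 813.66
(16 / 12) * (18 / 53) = 24 / 53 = 0.45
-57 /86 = -0.66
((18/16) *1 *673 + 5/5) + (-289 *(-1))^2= 674233/8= 84279.12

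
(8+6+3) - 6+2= 13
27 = 27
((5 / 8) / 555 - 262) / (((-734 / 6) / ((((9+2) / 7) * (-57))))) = -145874685 / 760424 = -191.83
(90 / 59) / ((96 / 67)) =1.06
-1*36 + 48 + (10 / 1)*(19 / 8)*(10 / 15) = 167 / 6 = 27.83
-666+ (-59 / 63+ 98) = -35843 / 63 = -568.94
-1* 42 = -42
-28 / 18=-1.56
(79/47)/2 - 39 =-3587/94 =-38.16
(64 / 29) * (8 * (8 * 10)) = 40960 / 29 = 1412.41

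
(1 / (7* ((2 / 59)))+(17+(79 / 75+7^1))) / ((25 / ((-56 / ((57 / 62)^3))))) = -29296231072 / 347236875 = -84.37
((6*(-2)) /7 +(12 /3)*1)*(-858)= -13728 /7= -1961.14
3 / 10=0.30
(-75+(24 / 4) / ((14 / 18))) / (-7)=9.61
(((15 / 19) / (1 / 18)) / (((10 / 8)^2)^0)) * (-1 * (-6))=1620 / 19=85.26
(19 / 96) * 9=57 / 32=1.78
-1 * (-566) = 566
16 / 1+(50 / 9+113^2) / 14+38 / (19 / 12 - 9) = 10354387 / 11214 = 923.34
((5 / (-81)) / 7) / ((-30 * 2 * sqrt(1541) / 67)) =sqrt(1541) / 156492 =0.00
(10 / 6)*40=200 / 3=66.67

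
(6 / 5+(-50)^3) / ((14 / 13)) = -4062461 / 35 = -116070.31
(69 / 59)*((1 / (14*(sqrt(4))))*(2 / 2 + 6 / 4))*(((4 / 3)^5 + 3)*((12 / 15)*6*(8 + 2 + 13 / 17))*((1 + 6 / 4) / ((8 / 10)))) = 61486475 / 505512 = 121.63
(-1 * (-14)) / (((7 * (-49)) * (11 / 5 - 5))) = 5 / 343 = 0.01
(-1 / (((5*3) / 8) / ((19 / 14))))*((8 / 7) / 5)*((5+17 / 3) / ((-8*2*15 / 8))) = 9728 / 165375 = 0.06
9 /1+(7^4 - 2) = 2408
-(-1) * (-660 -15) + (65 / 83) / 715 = -616274 / 913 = -675.00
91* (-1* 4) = -364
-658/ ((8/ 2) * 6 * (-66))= 329/ 792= 0.42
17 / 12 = 1.42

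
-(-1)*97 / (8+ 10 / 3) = 291 / 34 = 8.56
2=2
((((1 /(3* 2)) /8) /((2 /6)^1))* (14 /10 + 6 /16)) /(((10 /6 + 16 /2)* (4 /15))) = 639 /14848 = 0.04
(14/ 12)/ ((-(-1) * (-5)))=-7/ 30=-0.23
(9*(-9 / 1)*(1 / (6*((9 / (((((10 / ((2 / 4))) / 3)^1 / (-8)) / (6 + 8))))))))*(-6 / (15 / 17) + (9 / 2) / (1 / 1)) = -23 / 112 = -0.21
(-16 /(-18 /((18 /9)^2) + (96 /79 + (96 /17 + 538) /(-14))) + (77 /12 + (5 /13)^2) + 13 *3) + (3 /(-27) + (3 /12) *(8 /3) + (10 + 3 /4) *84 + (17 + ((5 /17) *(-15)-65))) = 73473738296741 /81902461212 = 897.09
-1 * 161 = -161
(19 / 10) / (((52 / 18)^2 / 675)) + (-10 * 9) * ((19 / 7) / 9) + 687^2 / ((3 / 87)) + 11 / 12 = 388607790043 / 28392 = 13687228.45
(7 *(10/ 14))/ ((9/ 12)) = 20/ 3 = 6.67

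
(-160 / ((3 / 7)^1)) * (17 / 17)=-1120 / 3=-373.33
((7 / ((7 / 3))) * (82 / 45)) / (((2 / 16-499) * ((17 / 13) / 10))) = -1312 / 15657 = -0.08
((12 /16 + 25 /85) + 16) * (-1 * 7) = -8113 /68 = -119.31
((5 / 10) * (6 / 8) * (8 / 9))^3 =1 / 27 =0.04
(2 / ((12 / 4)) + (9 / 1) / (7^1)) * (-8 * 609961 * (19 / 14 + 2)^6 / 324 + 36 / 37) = -9974124308179617365 / 236943203616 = -42095000.64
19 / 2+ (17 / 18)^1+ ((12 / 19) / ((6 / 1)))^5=232753594 / 22284891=10.44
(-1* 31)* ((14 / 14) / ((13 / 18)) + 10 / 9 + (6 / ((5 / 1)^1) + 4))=-139562 / 585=-238.57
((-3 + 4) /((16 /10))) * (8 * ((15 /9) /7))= 25 /21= 1.19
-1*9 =-9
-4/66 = -0.06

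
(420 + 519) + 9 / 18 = 1879 / 2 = 939.50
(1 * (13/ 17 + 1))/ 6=5/ 17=0.29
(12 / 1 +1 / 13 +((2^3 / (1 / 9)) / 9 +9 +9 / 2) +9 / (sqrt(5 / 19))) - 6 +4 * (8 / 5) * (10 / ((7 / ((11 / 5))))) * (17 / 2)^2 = 1498.38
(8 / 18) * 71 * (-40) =-11360 / 9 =-1262.22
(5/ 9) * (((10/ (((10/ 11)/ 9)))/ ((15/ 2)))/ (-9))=-22/ 27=-0.81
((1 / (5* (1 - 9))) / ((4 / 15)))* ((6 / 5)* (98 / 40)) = -441 / 1600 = -0.28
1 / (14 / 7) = 1 / 2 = 0.50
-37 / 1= -37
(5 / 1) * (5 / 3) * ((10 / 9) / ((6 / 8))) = 1000 / 81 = 12.35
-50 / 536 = -25 / 268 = -0.09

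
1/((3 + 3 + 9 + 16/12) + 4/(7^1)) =21/355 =0.06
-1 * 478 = -478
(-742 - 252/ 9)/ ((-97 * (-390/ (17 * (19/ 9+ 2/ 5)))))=-147917/ 170235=-0.87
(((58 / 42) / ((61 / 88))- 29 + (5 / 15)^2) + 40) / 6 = 2.18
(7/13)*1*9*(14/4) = 441/26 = 16.96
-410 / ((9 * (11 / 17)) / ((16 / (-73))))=111520 / 7227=15.43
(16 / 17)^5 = 1048576 / 1419857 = 0.74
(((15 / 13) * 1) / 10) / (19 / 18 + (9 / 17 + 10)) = 459 / 46085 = 0.01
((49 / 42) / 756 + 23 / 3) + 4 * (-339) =-873719 / 648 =-1348.33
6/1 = 6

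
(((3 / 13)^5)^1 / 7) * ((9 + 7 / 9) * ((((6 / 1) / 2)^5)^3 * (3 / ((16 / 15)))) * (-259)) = -7095606256035 / 742586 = -9555265.32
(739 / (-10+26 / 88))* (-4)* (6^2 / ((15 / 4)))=6243072 / 2135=2924.16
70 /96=35 /48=0.73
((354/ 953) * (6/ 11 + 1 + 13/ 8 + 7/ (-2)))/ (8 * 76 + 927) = -5133/ 64365620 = -0.00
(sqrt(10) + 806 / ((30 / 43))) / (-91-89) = -17329 / 2700-sqrt(10) / 180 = -6.44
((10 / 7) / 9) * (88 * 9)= 880 / 7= 125.71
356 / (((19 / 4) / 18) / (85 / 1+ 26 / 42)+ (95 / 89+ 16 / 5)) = 6836139840 / 82004833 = 83.36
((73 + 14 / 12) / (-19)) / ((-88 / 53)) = 23585 / 10032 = 2.35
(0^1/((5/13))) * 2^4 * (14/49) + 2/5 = 2/5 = 0.40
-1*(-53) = 53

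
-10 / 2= -5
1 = 1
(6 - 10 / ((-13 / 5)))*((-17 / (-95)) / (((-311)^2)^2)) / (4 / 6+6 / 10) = 6528 / 43902788989813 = 0.00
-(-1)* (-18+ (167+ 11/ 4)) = 607/ 4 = 151.75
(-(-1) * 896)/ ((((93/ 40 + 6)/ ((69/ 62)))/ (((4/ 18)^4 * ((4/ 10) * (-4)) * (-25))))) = 263782400/ 22576401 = 11.68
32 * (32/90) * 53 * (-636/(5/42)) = -3221585.92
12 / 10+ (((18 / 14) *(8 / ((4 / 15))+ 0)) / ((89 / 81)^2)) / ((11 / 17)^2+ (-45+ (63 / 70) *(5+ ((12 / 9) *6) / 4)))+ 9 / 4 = 320873522619 / 122685359020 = 2.62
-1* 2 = -2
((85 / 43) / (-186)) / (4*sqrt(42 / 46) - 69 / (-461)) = 20728865 / 190079276298 - 36128570*sqrt(483) / 285118914447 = -0.00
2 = 2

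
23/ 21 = 1.10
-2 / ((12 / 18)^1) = -3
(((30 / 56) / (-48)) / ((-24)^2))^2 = 25 / 66588770304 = 0.00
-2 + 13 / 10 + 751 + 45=7953 / 10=795.30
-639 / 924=-213 / 308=-0.69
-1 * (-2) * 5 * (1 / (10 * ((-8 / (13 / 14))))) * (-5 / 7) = 65 / 784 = 0.08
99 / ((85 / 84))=8316 / 85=97.84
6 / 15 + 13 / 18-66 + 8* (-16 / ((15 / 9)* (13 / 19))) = -41447 / 234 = -177.12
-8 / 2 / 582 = -2 / 291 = -0.01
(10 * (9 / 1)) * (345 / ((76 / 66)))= 512325 / 19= 26964.47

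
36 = 36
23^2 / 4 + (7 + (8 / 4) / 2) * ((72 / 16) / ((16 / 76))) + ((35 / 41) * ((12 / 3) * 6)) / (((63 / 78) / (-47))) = -145787 / 164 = -888.95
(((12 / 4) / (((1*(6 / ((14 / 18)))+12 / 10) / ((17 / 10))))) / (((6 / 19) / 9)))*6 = 20349 / 208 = 97.83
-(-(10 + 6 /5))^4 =-9834496 /625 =-15735.19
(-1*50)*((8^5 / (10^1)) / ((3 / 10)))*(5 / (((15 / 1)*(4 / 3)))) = -409600 / 3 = -136533.33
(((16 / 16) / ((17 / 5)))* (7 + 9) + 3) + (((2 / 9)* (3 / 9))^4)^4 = 10449404043070298793214403 / 1356029532306832667677137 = 7.71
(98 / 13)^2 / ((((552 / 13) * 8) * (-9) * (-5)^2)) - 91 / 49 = -41996407 / 22604400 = -1.86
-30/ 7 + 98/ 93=-3.23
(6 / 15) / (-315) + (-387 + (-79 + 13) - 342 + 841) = 72448 / 1575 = 46.00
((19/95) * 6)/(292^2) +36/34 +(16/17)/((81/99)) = 72048539/32613480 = 2.21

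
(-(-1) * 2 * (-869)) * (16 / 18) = -13904 / 9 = -1544.89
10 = 10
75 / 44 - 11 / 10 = 133 / 220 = 0.60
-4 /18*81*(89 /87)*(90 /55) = -9612 /319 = -30.13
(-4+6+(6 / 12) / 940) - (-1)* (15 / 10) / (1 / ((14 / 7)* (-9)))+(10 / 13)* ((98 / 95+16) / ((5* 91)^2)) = -480659201229 / 19226825800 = -25.00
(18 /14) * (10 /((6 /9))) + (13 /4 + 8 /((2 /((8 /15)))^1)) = 10361 /420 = 24.67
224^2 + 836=51012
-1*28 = -28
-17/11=-1.55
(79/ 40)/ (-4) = -79/ 160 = -0.49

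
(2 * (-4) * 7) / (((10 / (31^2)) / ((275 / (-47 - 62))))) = 1479940 / 109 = 13577.43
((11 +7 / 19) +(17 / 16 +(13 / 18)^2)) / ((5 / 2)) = 318943 / 61560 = 5.18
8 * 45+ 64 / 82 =14792 / 41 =360.78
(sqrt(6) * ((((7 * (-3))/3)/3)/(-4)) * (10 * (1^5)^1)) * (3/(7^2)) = 5 * sqrt(6)/14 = 0.87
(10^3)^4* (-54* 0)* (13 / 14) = 0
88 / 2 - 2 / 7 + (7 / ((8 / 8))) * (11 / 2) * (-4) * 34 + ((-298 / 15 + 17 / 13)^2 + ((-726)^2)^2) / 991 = 73944470268166777 / 263779425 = 280326906.73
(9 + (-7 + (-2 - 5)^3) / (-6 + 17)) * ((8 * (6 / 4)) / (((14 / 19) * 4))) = -14307 / 154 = -92.90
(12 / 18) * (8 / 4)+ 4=16 / 3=5.33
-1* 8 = -8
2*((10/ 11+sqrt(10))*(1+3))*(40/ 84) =800/ 231+80*sqrt(10)/ 21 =15.51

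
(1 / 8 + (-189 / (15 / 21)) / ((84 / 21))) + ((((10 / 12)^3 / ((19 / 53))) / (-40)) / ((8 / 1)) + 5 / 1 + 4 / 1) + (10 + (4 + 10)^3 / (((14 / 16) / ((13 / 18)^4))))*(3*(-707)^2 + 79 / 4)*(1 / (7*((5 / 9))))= 82618870934153891 / 248209920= 332858859.69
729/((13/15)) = 10935/13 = 841.15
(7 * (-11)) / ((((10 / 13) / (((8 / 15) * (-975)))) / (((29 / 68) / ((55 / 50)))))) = 343070 / 17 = 20180.59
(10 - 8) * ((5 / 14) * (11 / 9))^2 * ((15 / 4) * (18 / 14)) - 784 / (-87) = 863307 / 79576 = 10.85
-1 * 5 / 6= -0.83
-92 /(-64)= 23 /16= 1.44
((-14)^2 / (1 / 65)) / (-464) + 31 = 411 / 116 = 3.54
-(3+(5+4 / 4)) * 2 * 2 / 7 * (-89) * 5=16020 / 7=2288.57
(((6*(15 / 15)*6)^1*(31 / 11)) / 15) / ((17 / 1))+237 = 221967 / 935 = 237.40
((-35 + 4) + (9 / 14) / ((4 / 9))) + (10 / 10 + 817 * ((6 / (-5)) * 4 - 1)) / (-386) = -933811 / 54040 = -17.28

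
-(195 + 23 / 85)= -16598 / 85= -195.27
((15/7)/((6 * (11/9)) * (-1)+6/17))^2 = 585225/6210064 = 0.09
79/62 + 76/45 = 8267/2790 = 2.96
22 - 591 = -569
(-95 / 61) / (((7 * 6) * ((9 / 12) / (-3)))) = 0.15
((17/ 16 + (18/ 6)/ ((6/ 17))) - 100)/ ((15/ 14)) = -10129/ 120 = -84.41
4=4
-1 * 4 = -4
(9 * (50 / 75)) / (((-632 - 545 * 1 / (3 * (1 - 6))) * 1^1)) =-18 / 1787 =-0.01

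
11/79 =0.14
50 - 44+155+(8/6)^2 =1465/9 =162.78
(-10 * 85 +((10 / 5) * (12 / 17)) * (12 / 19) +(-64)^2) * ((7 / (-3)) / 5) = -2447074 / 1615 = -1515.22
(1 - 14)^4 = 28561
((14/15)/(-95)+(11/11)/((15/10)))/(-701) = -0.00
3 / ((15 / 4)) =4 / 5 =0.80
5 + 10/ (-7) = 25/ 7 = 3.57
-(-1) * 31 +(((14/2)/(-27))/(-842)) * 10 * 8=352657/11367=31.02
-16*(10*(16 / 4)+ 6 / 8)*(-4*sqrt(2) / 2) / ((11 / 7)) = 9128*sqrt(2) / 11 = 1173.54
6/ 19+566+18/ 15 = 567.52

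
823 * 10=8230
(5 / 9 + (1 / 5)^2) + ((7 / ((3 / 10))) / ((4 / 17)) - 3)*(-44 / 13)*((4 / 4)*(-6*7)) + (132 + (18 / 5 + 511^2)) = 804163397 / 2925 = 274927.66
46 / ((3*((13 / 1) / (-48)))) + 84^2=90992 / 13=6999.38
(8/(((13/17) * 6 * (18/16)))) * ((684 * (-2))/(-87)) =82688/3393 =24.37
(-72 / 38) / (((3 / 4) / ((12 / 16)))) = -36 / 19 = -1.89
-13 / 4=-3.25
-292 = -292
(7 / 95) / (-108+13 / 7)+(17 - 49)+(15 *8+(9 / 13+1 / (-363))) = 29541426479 / 333090615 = 88.69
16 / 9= 1.78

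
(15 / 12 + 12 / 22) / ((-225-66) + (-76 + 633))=79 / 11704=0.01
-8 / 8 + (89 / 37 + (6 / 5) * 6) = 1592 / 185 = 8.61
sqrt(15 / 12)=sqrt(5) / 2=1.12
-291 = -291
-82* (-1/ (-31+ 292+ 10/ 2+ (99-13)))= 41/ 176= 0.23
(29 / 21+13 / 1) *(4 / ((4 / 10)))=3020 / 21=143.81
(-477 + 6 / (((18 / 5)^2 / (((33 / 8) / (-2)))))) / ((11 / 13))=-1789463 / 3168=-564.86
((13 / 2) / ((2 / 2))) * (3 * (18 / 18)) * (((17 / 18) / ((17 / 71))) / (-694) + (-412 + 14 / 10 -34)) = -8669.81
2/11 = 0.18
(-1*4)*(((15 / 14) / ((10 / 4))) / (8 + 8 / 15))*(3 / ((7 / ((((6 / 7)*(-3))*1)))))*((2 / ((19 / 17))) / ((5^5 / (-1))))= -4131 / 32585000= -0.00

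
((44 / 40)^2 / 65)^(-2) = 42250000 / 14641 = 2885.73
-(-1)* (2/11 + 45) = 497/11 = 45.18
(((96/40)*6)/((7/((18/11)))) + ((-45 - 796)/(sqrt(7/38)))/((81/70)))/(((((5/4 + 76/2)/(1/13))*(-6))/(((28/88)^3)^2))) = -453789/397733160110 + 494714045*sqrt(266)/14058059331888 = 0.00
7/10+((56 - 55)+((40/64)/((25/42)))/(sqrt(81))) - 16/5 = -83/60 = -1.38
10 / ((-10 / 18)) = -18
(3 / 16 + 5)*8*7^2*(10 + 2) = 24402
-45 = -45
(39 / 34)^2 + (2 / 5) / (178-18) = 152389 / 115600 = 1.32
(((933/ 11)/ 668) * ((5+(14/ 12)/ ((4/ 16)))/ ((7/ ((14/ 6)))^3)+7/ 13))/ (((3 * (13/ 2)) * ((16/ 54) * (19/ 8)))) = 146792/ 17695821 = 0.01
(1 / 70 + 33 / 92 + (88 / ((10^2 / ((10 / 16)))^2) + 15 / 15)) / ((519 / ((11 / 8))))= 2600147 / 713036800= 0.00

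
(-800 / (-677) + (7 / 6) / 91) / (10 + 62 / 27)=567693 / 5843864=0.10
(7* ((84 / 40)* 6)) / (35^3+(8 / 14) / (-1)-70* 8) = 0.00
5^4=625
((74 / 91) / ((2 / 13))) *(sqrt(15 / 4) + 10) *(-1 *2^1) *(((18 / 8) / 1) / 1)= -1665 / 7 - 333 *sqrt(15) / 28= -283.92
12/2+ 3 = 9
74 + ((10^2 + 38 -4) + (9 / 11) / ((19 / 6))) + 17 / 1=47079 / 209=225.26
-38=-38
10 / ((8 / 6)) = 15 / 2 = 7.50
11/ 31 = 0.35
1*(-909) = -909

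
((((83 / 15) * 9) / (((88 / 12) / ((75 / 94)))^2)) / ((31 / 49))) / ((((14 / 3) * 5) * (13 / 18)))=0.06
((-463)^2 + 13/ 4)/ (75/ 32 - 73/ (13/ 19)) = -89178856/ 43409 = -2054.39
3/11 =0.27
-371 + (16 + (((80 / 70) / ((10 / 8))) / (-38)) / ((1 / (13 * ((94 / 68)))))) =-4018163 / 11305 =-355.43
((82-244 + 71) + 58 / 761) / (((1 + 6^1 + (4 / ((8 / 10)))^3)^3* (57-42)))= -69193 / 26254134720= -0.00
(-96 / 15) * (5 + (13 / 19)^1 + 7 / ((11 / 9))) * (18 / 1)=-274752 / 209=-1314.60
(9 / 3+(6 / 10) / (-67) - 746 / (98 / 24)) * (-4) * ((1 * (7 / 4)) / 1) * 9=26548398 / 2345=11321.28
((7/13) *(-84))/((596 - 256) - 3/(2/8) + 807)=-588/14755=-0.04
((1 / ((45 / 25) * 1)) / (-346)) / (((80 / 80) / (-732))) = 610 / 519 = 1.18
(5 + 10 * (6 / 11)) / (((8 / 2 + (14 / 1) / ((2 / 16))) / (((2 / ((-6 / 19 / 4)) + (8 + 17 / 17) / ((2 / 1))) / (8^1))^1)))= -14375 / 61248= -0.23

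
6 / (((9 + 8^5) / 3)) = 18 / 32777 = 0.00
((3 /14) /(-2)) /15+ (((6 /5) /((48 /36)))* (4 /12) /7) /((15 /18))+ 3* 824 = 1730431 /700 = 2472.04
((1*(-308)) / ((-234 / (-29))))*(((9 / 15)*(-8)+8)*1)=-71456 / 585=-122.15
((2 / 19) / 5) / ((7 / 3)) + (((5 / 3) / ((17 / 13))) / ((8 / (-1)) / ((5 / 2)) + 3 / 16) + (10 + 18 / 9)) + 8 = 160086046 / 8173515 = 19.59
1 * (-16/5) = -16/5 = -3.20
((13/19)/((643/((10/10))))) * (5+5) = 130/12217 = 0.01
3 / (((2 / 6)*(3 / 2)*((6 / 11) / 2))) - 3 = 19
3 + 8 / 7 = 29 / 7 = 4.14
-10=-10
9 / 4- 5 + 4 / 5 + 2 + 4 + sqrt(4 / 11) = 2 * sqrt(11) / 11 + 81 / 20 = 4.65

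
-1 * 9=-9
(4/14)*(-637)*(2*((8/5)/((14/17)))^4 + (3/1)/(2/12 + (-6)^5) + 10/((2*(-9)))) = -13078419233594/2571856875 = -5085.20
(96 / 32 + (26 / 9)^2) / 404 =919 / 32724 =0.03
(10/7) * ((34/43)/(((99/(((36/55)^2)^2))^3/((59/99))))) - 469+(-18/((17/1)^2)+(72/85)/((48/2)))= -91540901060819971712529101237552/195171926323353452794384765625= -469.03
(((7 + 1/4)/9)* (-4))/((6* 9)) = -29/486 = -0.06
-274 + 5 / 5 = -273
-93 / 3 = -31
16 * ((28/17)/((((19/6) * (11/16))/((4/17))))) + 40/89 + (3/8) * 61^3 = 3660679609831/43005512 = 85121.17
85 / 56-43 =-2323 / 56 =-41.48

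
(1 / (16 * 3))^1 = 1 / 48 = 0.02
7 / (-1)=-7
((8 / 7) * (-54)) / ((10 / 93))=-573.94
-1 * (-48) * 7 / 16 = 21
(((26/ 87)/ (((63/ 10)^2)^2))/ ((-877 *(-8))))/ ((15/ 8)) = 52000/ 3605805514017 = 0.00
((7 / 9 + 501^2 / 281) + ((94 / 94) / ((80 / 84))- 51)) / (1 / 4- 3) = -42693049 / 139095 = -306.93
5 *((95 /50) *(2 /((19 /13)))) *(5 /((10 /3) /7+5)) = 273 /23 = 11.87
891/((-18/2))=-99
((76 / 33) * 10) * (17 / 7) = 12920 / 231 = 55.93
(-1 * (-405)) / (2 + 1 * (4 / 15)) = 6075 / 34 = 178.68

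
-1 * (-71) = 71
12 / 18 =2 / 3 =0.67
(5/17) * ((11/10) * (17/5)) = 11/10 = 1.10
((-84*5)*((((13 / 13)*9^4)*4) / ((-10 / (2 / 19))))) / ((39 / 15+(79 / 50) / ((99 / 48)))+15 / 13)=5910804900 / 230261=25670.02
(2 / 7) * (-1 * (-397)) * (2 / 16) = 397 / 28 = 14.18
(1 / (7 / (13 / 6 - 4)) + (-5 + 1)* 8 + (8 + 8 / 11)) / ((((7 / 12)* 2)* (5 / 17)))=-184841 / 2695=-68.59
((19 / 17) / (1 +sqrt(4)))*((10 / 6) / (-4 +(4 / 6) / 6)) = -19 / 119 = -0.16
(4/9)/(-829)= -4/7461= -0.00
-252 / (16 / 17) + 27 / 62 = -33147 / 124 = -267.31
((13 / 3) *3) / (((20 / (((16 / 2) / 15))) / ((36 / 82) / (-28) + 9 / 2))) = 11154 / 7175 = 1.55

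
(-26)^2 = 676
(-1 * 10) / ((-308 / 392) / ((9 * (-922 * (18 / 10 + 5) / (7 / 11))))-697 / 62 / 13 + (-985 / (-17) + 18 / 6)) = -2273983920 / 13661281547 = -0.17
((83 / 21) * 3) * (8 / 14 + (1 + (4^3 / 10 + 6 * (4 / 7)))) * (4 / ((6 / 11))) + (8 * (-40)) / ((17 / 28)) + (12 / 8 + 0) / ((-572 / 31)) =315915177 / 680680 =464.12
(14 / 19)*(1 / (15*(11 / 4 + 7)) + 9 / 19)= 74774 / 211185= 0.35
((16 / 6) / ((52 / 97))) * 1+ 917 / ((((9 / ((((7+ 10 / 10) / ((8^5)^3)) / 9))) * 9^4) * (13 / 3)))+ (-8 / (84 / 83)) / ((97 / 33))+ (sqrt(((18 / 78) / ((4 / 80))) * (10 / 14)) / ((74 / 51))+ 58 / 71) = 255 * sqrt(273) / 3367+ 1514636773930246909103653 / 488275681793772141674496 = 4.35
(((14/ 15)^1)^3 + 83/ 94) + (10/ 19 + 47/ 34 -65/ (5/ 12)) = -7808107336/ 51235875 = -152.40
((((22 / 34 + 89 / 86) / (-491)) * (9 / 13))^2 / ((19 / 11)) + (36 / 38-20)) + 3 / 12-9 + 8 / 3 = -62385663635857793 / 2481928660187106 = -25.14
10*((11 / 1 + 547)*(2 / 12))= 930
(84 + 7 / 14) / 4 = 169 / 8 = 21.12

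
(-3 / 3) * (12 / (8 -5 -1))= -6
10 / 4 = 5 / 2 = 2.50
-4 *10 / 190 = -4 / 19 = -0.21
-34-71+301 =196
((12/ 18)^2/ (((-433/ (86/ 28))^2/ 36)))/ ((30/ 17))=62866/ 137804415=0.00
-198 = -198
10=10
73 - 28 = 45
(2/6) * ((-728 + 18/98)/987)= -35663/145089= -0.25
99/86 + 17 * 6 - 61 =3625/86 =42.15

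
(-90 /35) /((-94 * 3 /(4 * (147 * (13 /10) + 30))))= 13266 /1645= 8.06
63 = 63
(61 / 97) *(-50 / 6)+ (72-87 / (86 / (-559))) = 367975 / 582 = 632.26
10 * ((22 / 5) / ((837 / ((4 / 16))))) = 11 / 837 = 0.01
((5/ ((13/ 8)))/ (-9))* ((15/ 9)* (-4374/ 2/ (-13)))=-16200/ 169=-95.86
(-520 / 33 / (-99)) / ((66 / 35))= 9100 / 107811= 0.08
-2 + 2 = 0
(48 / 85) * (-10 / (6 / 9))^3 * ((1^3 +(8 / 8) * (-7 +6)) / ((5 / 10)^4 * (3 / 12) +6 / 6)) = 0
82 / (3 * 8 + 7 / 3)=246 / 79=3.11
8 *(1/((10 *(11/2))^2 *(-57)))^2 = 8/29730380625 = 0.00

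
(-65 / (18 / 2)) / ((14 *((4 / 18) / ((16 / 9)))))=-260 / 63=-4.13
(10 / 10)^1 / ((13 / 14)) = 14 / 13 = 1.08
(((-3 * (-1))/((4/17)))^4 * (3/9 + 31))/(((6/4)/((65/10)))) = 459281979/128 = 3588140.46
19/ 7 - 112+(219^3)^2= 772258556752002/ 7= 110322650964571.71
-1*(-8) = 8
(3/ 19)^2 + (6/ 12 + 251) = 251.52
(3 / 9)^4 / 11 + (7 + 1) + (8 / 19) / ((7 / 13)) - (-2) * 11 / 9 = 1330495 / 118503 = 11.23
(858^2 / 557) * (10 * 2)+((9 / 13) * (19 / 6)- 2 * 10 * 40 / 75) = 26424.70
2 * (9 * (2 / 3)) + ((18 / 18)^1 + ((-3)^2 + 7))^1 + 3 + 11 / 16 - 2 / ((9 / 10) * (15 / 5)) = 13801 / 432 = 31.95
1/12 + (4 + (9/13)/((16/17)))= 3007/624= 4.82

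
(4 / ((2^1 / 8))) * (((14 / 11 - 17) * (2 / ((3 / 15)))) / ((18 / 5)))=-698.99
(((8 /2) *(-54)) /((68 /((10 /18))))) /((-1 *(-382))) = -15 /3247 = -0.00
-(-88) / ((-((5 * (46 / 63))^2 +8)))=-87318 / 21163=-4.13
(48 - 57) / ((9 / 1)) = -1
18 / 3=6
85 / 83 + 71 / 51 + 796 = 3379696 / 4233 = 798.42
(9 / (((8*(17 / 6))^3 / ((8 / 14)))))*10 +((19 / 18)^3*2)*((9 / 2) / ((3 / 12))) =42.34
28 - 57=-29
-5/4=-1.25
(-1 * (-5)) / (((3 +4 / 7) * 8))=7 / 40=0.18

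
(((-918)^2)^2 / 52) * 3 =532637805132 / 13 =40972138856.31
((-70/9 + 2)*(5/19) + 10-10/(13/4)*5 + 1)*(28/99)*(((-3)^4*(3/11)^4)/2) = -14886018/39779597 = -0.37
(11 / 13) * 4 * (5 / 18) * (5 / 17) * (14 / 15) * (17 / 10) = 154 / 351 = 0.44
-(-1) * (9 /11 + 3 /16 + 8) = 9.01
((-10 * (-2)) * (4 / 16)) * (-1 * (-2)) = 10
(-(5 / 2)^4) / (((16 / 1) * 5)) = -125 / 256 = -0.49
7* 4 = 28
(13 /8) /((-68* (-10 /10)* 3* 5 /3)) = 13 /2720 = 0.00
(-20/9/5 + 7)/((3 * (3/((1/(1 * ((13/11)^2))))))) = 7139/13689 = 0.52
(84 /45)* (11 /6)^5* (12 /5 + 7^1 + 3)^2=1083390077 /182250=5944.53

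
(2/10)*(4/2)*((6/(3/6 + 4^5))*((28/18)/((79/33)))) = 1232/809355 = 0.00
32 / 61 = 0.52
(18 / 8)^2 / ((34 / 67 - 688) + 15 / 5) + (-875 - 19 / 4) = -215181621 / 244592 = -879.76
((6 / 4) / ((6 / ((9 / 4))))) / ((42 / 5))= 15 / 224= 0.07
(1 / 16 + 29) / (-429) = -155 / 2288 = -0.07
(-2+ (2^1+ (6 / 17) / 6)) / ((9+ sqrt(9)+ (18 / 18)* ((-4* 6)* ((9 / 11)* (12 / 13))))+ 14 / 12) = -858 / 72335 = -0.01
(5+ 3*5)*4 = 80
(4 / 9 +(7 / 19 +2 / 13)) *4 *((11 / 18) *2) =94556 / 20007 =4.73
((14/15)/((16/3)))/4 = 7/160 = 0.04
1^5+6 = 7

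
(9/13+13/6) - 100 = -7577/78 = -97.14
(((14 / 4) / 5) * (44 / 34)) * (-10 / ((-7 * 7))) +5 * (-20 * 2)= -23778 / 119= -199.82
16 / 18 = 8 / 9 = 0.89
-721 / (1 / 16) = -11536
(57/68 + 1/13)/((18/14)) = 5663/7956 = 0.71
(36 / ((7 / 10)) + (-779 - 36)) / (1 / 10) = -53450 / 7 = -7635.71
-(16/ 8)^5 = -32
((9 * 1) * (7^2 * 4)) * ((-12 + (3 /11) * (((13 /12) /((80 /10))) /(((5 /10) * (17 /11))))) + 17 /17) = -1313739 /68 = -19319.69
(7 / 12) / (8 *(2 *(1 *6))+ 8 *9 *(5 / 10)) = 7 / 1584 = 0.00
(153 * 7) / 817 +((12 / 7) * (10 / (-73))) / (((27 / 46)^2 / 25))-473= -49581321010 / 101449341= -488.73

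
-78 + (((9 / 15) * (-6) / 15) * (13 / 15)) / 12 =-58513 / 750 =-78.02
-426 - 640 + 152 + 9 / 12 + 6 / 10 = -18253 / 20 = -912.65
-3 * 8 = -24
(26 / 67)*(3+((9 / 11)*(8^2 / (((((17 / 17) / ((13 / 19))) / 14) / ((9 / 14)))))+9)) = 1817400 / 14003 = 129.79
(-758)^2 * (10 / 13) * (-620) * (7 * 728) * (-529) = 738706362822400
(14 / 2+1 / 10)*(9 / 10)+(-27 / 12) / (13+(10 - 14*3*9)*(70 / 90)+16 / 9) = 781551 / 122150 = 6.40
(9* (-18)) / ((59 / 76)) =-208.68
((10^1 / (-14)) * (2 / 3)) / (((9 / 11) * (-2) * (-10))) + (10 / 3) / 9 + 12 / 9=1.67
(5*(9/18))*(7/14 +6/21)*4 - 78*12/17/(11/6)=-29027/1309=-22.17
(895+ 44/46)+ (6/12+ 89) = 45331/46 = 985.46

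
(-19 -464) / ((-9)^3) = 161 / 243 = 0.66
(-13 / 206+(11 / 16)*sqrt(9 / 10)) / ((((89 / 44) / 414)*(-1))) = 118404 / 9167-75141*sqrt(10) / 1780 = -120.58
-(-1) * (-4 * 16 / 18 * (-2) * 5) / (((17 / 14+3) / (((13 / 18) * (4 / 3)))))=116480 / 14337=8.12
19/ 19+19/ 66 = 85/ 66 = 1.29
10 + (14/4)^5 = 535.22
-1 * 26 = -26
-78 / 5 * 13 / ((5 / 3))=-3042 / 25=-121.68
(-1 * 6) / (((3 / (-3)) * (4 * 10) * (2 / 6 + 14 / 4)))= 9 / 230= 0.04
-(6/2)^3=-27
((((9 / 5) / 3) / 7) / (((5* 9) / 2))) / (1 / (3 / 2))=1 / 175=0.01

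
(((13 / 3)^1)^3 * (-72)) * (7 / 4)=-30758 / 3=-10252.67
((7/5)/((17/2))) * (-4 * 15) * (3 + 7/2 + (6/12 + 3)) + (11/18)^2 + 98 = -2479/5508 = -0.45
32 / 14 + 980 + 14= 6974 / 7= 996.29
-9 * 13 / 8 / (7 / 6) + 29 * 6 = 4521 / 28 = 161.46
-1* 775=-775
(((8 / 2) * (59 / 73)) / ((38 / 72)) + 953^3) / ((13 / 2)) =2400961309990 / 18031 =133157412.79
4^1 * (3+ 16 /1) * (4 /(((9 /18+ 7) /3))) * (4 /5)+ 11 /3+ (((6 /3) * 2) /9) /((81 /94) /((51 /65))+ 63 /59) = 4647854347 /45949275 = 101.15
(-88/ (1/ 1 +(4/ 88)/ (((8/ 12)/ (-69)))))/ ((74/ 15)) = 4.82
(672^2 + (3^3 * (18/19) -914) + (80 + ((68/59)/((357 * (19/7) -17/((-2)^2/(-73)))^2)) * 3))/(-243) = -259433855759552/139853243817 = -1855.04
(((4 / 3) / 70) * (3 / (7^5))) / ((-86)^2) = 1 / 2175330010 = 0.00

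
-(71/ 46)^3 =-3.68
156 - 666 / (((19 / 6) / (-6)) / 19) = 24132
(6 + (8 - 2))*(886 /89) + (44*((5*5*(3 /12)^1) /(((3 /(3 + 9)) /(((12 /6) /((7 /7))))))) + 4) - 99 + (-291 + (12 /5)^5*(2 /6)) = 1960.00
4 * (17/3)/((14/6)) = 68/7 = 9.71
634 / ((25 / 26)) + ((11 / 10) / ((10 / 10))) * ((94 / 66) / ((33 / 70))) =1640141 / 2475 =662.68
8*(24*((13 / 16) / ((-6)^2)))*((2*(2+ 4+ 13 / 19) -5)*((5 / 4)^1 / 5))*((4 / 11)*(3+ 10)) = 8957 / 209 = 42.86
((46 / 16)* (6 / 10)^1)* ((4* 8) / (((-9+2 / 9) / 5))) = -2484 / 79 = -31.44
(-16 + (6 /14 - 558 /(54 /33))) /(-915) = 832 /2135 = 0.39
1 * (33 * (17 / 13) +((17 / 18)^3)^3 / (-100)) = 43.15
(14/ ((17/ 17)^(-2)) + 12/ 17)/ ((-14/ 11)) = -1375/ 119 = -11.55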